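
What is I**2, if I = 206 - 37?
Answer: 28561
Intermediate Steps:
I = 169
I**2 = 169**2 = 28561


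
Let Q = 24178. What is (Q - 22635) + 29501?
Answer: 31044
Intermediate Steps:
(Q - 22635) + 29501 = (24178 - 22635) + 29501 = 1543 + 29501 = 31044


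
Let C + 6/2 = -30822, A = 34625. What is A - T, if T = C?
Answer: 65450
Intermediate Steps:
C = -30825 (C = -3 - 30822 = -30825)
T = -30825
A - T = 34625 - 1*(-30825) = 34625 + 30825 = 65450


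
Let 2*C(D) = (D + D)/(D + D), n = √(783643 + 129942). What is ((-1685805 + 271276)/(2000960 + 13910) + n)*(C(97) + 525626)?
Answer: -1487027854837/4029740 + 1051253*√913585/2 ≈ 5.0203e+8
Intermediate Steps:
n = √913585 ≈ 955.82
C(D) = ½ (C(D) = ((D + D)/(D + D))/2 = ((2*D)/((2*D)))/2 = ((2*D)*(1/(2*D)))/2 = (½)*1 = ½)
((-1685805 + 271276)/(2000960 + 13910) + n)*(C(97) + 525626) = ((-1685805 + 271276)/(2000960 + 13910) + √913585)*(½ + 525626) = (-1414529/2014870 + √913585)*(1051253/2) = -1487027854837/4029740 + 1051253*√913585/2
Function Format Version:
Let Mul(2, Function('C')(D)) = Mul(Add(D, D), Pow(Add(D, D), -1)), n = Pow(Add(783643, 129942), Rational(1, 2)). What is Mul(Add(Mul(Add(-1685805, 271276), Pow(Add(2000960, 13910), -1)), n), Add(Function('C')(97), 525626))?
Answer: Add(Rational(-1487027854837, 4029740), Mul(Rational(1051253, 2), Pow(913585, Rational(1, 2)))) ≈ 5.0203e+8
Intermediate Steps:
n = Pow(913585, Rational(1, 2)) ≈ 955.82
Function('C')(D) = Rational(1, 2) (Function('C')(D) = Mul(Rational(1, 2), Mul(Add(D, D), Pow(Add(D, D), -1))) = Mul(Rational(1, 2), Mul(Mul(2, D), Pow(Mul(2, D), -1))) = Mul(Rational(1, 2), Mul(Mul(2, D), Mul(Rational(1, 2), Pow(D, -1)))) = Mul(Rational(1, 2), 1) = Rational(1, 2))
Mul(Add(Mul(Add(-1685805, 271276), Pow(Add(2000960, 13910), -1)), n), Add(Function('C')(97), 525626)) = Mul(Add(Mul(Add(-1685805, 271276), Pow(Add(2000960, 13910), -1)), Pow(913585, Rational(1, 2))), Add(Rational(1, 2), 525626)) = Mul(Add(Mul(-1414529, Pow(2014870, -1)), Pow(913585, Rational(1, 2))), Rational(1051253, 2)) = Mul(Add(Mul(-1414529, Rational(1, 2014870)), Pow(913585, Rational(1, 2))), Rational(1051253, 2)) = Mul(Add(Rational(-1414529, 2014870), Pow(913585, Rational(1, 2))), Rational(1051253, 2)) = Add(Rational(-1487027854837, 4029740), Mul(Rational(1051253, 2), Pow(913585, Rational(1, 2))))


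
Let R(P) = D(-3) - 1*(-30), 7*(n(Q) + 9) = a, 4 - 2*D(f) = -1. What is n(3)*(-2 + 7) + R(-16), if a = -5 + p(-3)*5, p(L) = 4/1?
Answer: -25/14 ≈ -1.7857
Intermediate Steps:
p(L) = 4 (p(L) = 4*1 = 4)
D(f) = 5/2 (D(f) = 2 - ½*(-1) = 2 + ½ = 5/2)
a = 15 (a = -5 + 4*5 = -5 + 20 = 15)
n(Q) = -48/7 (n(Q) = -9 + (⅐)*15 = -9 + 15/7 = -48/7)
R(P) = 65/2 (R(P) = 5/2 - 1*(-30) = 5/2 + 30 = 65/2)
n(3)*(-2 + 7) + R(-16) = -48*(-2 + 7)/7 + 65/2 = -48/7*5 + 65/2 = -240/7 + 65/2 = -25/14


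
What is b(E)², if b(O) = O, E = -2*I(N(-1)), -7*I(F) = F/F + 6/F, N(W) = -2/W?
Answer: 64/49 ≈ 1.3061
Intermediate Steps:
I(F) = -⅐ - 6/(7*F) (I(F) = -(F/F + 6/F)/7 = -(1 + 6/F)/7 = -⅐ - 6/(7*F))
E = 8/7 (E = -2*(-6 - (-2)/(-1))/(7*((-2/(-1)))) = -2*(-6 - (-2)*(-1))/(7*((-2*(-1)))) = -2*(-6 - 1*2)/(7*2) = -2*(-6 - 2)/(7*2) = -2*(-8)/(7*2) = -2*(-4/7) = 8/7 ≈ 1.1429)
b(E)² = (8/7)² = 64/49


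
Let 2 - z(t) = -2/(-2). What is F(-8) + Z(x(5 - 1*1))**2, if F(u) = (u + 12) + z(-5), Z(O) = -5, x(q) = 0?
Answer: 30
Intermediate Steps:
z(t) = 1 (z(t) = 2 - (-2)/(-2) = 2 - (-2)*(-1)/2 = 2 - 1*1 = 2 - 1 = 1)
F(u) = 13 + u (F(u) = (u + 12) + 1 = (12 + u) + 1 = 13 + u)
F(-8) + Z(x(5 - 1*1))**2 = (13 - 8) + (-5)**2 = 5 + 25 = 30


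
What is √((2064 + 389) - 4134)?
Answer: 41*I ≈ 41.0*I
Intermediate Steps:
√((2064 + 389) - 4134) = √(2453 - 4134) = √(-1681) = 41*I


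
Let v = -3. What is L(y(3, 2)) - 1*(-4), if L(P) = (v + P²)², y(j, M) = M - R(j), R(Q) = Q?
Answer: 8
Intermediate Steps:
y(j, M) = M - j
L(P) = (-3 + P²)²
L(y(3, 2)) - 1*(-4) = (-3 + (2 - 1*3)²)² - 1*(-4) = (-3 + (2 - 3)²)² + 4 = (-3 + (-1)²)² + 4 = (-3 + 1)² + 4 = (-2)² + 4 = 4 + 4 = 8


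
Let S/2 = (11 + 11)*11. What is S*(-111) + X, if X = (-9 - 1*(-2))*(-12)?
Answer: -53640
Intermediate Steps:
S = 484 (S = 2*((11 + 11)*11) = 2*(22*11) = 2*242 = 484)
X = 84 (X = (-9 + 2)*(-12) = -7*(-12) = 84)
S*(-111) + X = 484*(-111) + 84 = -53724 + 84 = -53640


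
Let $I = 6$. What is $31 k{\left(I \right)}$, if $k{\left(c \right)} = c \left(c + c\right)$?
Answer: $2232$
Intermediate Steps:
$k{\left(c \right)} = 2 c^{2}$ ($k{\left(c \right)} = c 2 c = 2 c^{2}$)
$31 k{\left(I \right)} = 31 \cdot 2 \cdot 6^{2} = 31 \cdot 2 \cdot 36 = 31 \cdot 72 = 2232$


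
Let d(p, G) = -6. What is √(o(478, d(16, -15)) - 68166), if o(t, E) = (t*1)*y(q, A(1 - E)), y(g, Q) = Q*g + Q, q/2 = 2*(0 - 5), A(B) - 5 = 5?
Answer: I*√158986 ≈ 398.73*I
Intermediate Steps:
A(B) = 10 (A(B) = 5 + 5 = 10)
q = -20 (q = 2*(2*(0 - 5)) = 2*(2*(-5)) = 2*(-10) = -20)
y(g, Q) = Q + Q*g
o(t, E) = -190*t (o(t, E) = (t*1)*(10*(1 - 20)) = t*(10*(-19)) = t*(-190) = -190*t)
√(o(478, d(16, -15)) - 68166) = √(-190*478 - 68166) = √(-90820 - 68166) = √(-158986) = I*√158986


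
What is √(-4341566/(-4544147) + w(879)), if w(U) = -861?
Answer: I*√17759294441387147/4544147 ≈ 29.327*I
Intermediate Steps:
√(-4341566/(-4544147) + w(879)) = √(-4341566/(-4544147) - 861) = √(-4341566*(-1/4544147) - 861) = √(4341566/4544147 - 861) = √(-3908169001/4544147) = I*√17759294441387147/4544147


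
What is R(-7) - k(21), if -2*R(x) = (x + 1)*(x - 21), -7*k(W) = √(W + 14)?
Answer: -84 + √35/7 ≈ -83.155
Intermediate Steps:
k(W) = -√(14 + W)/7 (k(W) = -√(W + 14)/7 = -√(14 + W)/7)
R(x) = -(1 + x)*(-21 + x)/2 (R(x) = -(x + 1)*(x - 21)/2 = -(1 + x)*(-21 + x)/2)
R(-7) - k(21) = (21/2 + 10*(-7) - ½*(-7)²) - (-1)*√(14 + 21)/7 = (21/2 - 70 - ½*49) - (-1)*√35/7 = (21/2 - 70 - 49/2) + √35/7 = -84 + √35/7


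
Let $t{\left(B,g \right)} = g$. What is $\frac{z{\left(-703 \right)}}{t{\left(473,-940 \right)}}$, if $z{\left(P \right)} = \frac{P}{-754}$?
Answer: $- \frac{703}{708760} \approx -0.00099187$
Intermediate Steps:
$z{\left(P \right)} = - \frac{P}{754}$ ($z{\left(P \right)} = P \left(- \frac{1}{754}\right) = - \frac{P}{754}$)
$\frac{z{\left(-703 \right)}}{t{\left(473,-940 \right)}} = \frac{\left(- \frac{1}{754}\right) \left(-703\right)}{-940} = \frac{703}{754} \left(- \frac{1}{940}\right) = - \frac{703}{708760}$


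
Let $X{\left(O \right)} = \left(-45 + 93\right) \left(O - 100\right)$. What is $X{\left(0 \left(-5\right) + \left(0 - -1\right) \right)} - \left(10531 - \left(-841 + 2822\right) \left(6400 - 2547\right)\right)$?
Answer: $7617510$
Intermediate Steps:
$X{\left(O \right)} = -4800 + 48 O$ ($X{\left(O \right)} = 48 \left(-100 + O\right) = -4800 + 48 O$)
$X{\left(0 \left(-5\right) + \left(0 - -1\right) \right)} - \left(10531 - \left(-841 + 2822\right) \left(6400 - 2547\right)\right) = \left(-4800 + 48 \left(0 \left(-5\right) + \left(0 - -1\right)\right)\right) - \left(10531 - \left(-841 + 2822\right) \left(6400 - 2547\right)\right) = \left(-4800 + 48 \left(0 + \left(0 + 1\right)\right)\right) + \left(\left(-13099 + 1981 \cdot 3853\right) + 2568\right) = \left(-4800 + 48 \left(0 + 1\right)\right) + \left(\left(-13099 + 7632793\right) + 2568\right) = \left(-4800 + 48 \cdot 1\right) + \left(7619694 + 2568\right) = \left(-4800 + 48\right) + 7622262 = -4752 + 7622262 = 7617510$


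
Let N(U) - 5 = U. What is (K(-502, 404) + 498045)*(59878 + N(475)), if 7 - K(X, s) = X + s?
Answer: 30067337700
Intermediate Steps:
N(U) = 5 + U
K(X, s) = 7 - X - s (K(X, s) = 7 - (X + s) = 7 + (-X - s) = 7 - X - s)
(K(-502, 404) + 498045)*(59878 + N(475)) = ((7 - 1*(-502) - 1*404) + 498045)*(59878 + (5 + 475)) = ((7 + 502 - 404) + 498045)*(59878 + 480) = (105 + 498045)*60358 = 498150*60358 = 30067337700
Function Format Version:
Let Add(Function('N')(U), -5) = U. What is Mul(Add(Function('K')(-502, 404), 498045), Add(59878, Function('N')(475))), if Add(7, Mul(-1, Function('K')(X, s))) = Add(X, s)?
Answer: 30067337700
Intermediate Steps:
Function('N')(U) = Add(5, U)
Function('K')(X, s) = Add(7, Mul(-1, X), Mul(-1, s)) (Function('K')(X, s) = Add(7, Mul(-1, Add(X, s))) = Add(7, Add(Mul(-1, X), Mul(-1, s))) = Add(7, Mul(-1, X), Mul(-1, s)))
Mul(Add(Function('K')(-502, 404), 498045), Add(59878, Function('N')(475))) = Mul(Add(Add(7, Mul(-1, -502), Mul(-1, 404)), 498045), Add(59878, Add(5, 475))) = Mul(Add(Add(7, 502, -404), 498045), Add(59878, 480)) = Mul(Add(105, 498045), 60358) = Mul(498150, 60358) = 30067337700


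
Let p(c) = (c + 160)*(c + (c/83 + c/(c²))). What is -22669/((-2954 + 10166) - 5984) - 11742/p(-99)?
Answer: -1020076928711/61676775236 ≈ -16.539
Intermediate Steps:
p(c) = (160 + c)*(1/c + 84*c/83) (p(c) = (160 + c)*(c + (c*(1/83) + c/c²)) = (160 + c)*(c + (c/83 + 1/c)) = (160 + c)*(c + (1/c + c/83)) = (160 + c)*(1/c + 84*c/83))
-22669/((-2954 + 10166) - 5984) - 11742/p(-99) = -22669/((-2954 + 10166) - 5984) - 11742*(-8217/(13280 - 99*(83 + 84*(-99)² + 13440*(-99)))) = -22669/(7212 - 5984) - 11742*(-8217/(13280 - 99*(83 + 84*9801 - 1330560))) = -22669/1228 - 11742*(-8217/(13280 - 99*(83 + 823284 - 1330560))) = -22669*1/1228 - 11742*(-8217/(13280 - 99*(-507193))) = -22669/1228 - 11742*(-8217/(13280 + 50212107)) = -22669/1228 - 11742/((1/83)*(-1/99)*50225387) = -22669/1228 - 11742/(-50225387/8217) = -22669/1228 - 11742*(-8217/50225387) = -22669/1228 + 96484014/50225387 = -1020076928711/61676775236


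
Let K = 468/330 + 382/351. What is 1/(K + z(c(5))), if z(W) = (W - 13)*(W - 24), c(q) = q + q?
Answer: 19305/859198 ≈ 0.022469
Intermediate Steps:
c(q) = 2*q
K = 48388/19305 (K = 468*(1/330) + 382*(1/351) = 78/55 + 382/351 = 48388/19305 ≈ 2.5065)
z(W) = (-24 + W)*(-13 + W) (z(W) = (-13 + W)*(-24 + W) = (-24 + W)*(-13 + W))
1/(K + z(c(5))) = 1/(48388/19305 + (312 + (2*5)² - 74*5)) = 1/(48388/19305 + (312 + 10² - 37*10)) = 1/(48388/19305 + (312 + 100 - 370)) = 1/(48388/19305 + 42) = 1/(859198/19305) = 19305/859198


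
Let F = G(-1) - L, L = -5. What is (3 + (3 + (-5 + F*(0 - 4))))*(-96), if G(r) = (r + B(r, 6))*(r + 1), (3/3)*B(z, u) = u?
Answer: 1824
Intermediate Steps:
B(z, u) = u
G(r) = (1 + r)*(6 + r) (G(r) = (r + 6)*(r + 1) = (6 + r)*(1 + r) = (1 + r)*(6 + r))
F = 5 (F = (6 + (-1)² + 7*(-1)) - 1*(-5) = (6 + 1 - 7) + 5 = 0 + 5 = 5)
(3 + (3 + (-5 + F*(0 - 4))))*(-96) = (3 + (3 + (-5 + 5*(0 - 4))))*(-96) = (3 + (3 + (-5 + 5*(-4))))*(-96) = (3 + (3 + (-5 - 20)))*(-96) = (3 + (3 - 25))*(-96) = (3 - 22)*(-96) = -19*(-96) = 1824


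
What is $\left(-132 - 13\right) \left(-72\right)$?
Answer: $10440$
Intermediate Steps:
$\left(-132 - 13\right) \left(-72\right) = \left(-145\right) \left(-72\right) = 10440$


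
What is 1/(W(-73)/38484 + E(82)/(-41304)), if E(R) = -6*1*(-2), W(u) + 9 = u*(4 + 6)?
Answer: -66230964/1291061 ≈ -51.300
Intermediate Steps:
W(u) = -9 + 10*u (W(u) = -9 + u*(4 + 6) = -9 + u*10 = -9 + 10*u)
E(R) = 12 (E(R) = -6*(-2) = 12)
1/(W(-73)/38484 + E(82)/(-41304)) = 1/((-9 + 10*(-73))/38484 + 12/(-41304)) = 1/((-9 - 730)*(1/38484) + 12*(-1/41304)) = 1/(-739*1/38484 - 1/3442) = 1/(-739/38484 - 1/3442) = 1/(-1291061/66230964) = -66230964/1291061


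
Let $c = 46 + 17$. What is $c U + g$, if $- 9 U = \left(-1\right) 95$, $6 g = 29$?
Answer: $\frac{4019}{6} \approx 669.83$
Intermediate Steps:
$g = \frac{29}{6}$ ($g = \frac{1}{6} \cdot 29 = \frac{29}{6} \approx 4.8333$)
$U = \frac{95}{9}$ ($U = - \frac{\left(-1\right) 95}{9} = \left(- \frac{1}{9}\right) \left(-95\right) = \frac{95}{9} \approx 10.556$)
$c = 63$
$c U + g = 63 \cdot \frac{95}{9} + \frac{29}{6} = 665 + \frac{29}{6} = \frac{4019}{6}$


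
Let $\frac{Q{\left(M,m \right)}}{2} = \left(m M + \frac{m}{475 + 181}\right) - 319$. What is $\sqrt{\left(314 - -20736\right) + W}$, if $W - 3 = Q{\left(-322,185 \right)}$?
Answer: $\frac{i \sqrt{2655292430}}{164} \approx 314.2 i$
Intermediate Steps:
$Q{\left(M,m \right)} = -638 + \frac{m}{328} + 2 M m$ ($Q{\left(M,m \right)} = 2 \left(\left(m M + \frac{m}{475 + 181}\right) - 319\right) = 2 \left(\left(M m + \frac{m}{656}\right) - 319\right) = 2 \left(\left(\frac{m}{656} + M m\right) - 319\right) = 2 \left(-319 + \frac{m}{656} + M m\right) = -638 + \frac{m}{328} + 2 M m$)
$W = - \frac{39286015}{328}$ ($W = 3 + \left(-638 + \frac{1}{328} \cdot 185 + 2 \left(-322\right) 185\right) = 3 - \frac{39286999}{328} = - \frac{39286015}{328} \approx -1.1977 \cdot 10^{5}$)
$\sqrt{\left(314 - -20736\right) + W} = \sqrt{\left(314 - -20736\right) - \frac{39286015}{328}} = \sqrt{\left(314 + 20736\right) - \frac{39286015}{328}} = \sqrt{21050 - \frac{39286015}{328}} = \sqrt{- \frac{32381615}{328}} = \frac{i \sqrt{2655292430}}{164}$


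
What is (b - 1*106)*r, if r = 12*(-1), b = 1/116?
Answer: 36885/29 ≈ 1271.9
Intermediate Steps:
b = 1/116 ≈ 0.0086207
r = -12
(b - 1*106)*r = (1/116 - 1*106)*(-12) = (1/116 - 106)*(-12) = -12295/116*(-12) = 36885/29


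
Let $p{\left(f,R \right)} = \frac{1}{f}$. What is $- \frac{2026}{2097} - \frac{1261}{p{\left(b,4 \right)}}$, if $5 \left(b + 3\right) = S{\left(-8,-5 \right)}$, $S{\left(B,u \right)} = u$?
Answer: $\frac{10575242}{2097} \approx 5043.0$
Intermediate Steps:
$b = -4$ ($b = -3 + \frac{1}{5} \left(-5\right) = -3 - 1 = -4$)
$- \frac{2026}{2097} - \frac{1261}{p{\left(b,4 \right)}} = - \frac{2026}{2097} - \frac{1261}{\frac{1}{-4}} = \left(-2026\right) \frac{1}{2097} - \frac{1261}{- \frac{1}{4}} = - \frac{2026}{2097} - -5044 = - \frac{2026}{2097} + 5044 = \frac{10575242}{2097}$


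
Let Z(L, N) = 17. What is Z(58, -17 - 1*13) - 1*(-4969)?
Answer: 4986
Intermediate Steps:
Z(58, -17 - 1*13) - 1*(-4969) = 17 - 1*(-4969) = 17 + 4969 = 4986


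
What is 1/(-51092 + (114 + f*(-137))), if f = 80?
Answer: -1/61938 ≈ -1.6145e-5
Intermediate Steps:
1/(-51092 + (114 + f*(-137))) = 1/(-51092 + (114 + 80*(-137))) = 1/(-51092 + (114 - 10960)) = 1/(-51092 - 10846) = 1/(-61938) = -1/61938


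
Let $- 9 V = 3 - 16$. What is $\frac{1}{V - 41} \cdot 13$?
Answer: $- \frac{117}{356} \approx -0.32865$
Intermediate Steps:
$V = \frac{13}{9}$ ($V = - \frac{3 - 16}{9} = \left(- \frac{1}{9}\right) \left(-13\right) = \frac{13}{9} \approx 1.4444$)
$\frac{1}{V - 41} \cdot 13 = \frac{1}{\frac{13}{9} - 41} \cdot 13 = \frac{1}{- \frac{356}{9}} \cdot 13 = \left(- \frac{9}{356}\right) 13 = - \frac{117}{356}$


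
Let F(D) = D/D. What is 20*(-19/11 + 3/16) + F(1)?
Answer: -1311/44 ≈ -29.795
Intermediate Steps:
F(D) = 1
20*(-19/11 + 3/16) + F(1) = 20*(-19/11 + 3/16) + 1 = 20*(-271/176) + 1 = -1355/44 + 1 = -1311/44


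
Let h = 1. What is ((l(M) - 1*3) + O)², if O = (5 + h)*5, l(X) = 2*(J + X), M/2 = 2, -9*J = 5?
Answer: 93025/81 ≈ 1148.5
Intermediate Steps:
J = -5/9 (J = -⅑*5 = -5/9 ≈ -0.55556)
M = 4 (M = 2*2 = 4)
l(X) = -10/9 + 2*X (l(X) = 2*(-5/9 + X) = -10/9 + 2*X)
O = 30 (O = (5 + 1)*5 = 6*5 = 30)
((l(M) - 1*3) + O)² = (((-10/9 + 2*4) - 1*3) + 30)² = (((-10/9 + 8) - 3) + 30)² = ((62/9 - 3) + 30)² = (35/9 + 30)² = (305/9)² = 93025/81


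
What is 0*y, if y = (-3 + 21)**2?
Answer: 0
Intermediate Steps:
y = 324 (y = 18**2 = 324)
0*y = 0*324 = 0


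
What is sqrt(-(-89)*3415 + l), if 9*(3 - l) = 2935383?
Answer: I*sqrt(199941)/3 ≈ 149.05*I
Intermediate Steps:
l = -978452/3 (l = 3 - 1/9*2935383 = 3 - 978461/3 = -978452/3 ≈ -3.2615e+5)
sqrt(-(-89)*3415 + l) = sqrt(-(-89)*3415 - 978452/3) = sqrt(-1*(-303935) - 978452/3) = sqrt(303935 - 978452/3) = sqrt(-66647/3) = I*sqrt(199941)/3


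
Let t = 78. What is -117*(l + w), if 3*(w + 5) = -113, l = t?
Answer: -4134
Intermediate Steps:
l = 78
w = -128/3 (w = -5 + (1/3)*(-113) = -5 - 113/3 = -128/3 ≈ -42.667)
-117*(l + w) = -117*(78 - 128/3) = -117*106/3 = -4134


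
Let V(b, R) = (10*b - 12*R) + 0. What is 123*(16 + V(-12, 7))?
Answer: -23124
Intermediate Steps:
V(b, R) = -12*R + 10*b (V(b, R) = (-12*R + 10*b) + 0 = -12*R + 10*b)
123*(16 + V(-12, 7)) = 123*(16 + (-12*7 + 10*(-12))) = 123*(16 + (-84 - 120)) = 123*(16 - 204) = 123*(-188) = -23124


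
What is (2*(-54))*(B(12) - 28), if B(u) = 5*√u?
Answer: 3024 - 1080*√3 ≈ 1153.4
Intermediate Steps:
(2*(-54))*(B(12) - 28) = (2*(-54))*(5*√12 - 28) = -108*(5*(2*√3) - 28) = -108*(10*√3 - 28) = -108*(-28 + 10*√3) = 3024 - 1080*√3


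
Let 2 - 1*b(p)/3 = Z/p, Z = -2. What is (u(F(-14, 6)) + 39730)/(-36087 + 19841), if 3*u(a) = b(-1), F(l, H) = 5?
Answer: -19865/8123 ≈ -2.4455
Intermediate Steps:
b(p) = 6 + 6/p (b(p) = 6 - (-6)/p = 6 + 6/p)
u(a) = 0 (u(a) = (6 + 6/(-1))/3 = (6 + 6*(-1))/3 = (6 - 6)/3 = (⅓)*0 = 0)
(u(F(-14, 6)) + 39730)/(-36087 + 19841) = (0 + 39730)/(-36087 + 19841) = 39730/(-16246) = 39730*(-1/16246) = -19865/8123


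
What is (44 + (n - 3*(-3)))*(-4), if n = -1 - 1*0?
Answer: -208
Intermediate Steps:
n = -1 (n = -1 + 0 = -1)
(44 + (n - 3*(-3)))*(-4) = (44 + (-1 - 3*(-3)))*(-4) = (44 + (-1 + 9))*(-4) = (44 + 8)*(-4) = 52*(-4) = -208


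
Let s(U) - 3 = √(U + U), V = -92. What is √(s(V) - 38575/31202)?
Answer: √(1717077262 + 1947129608*I*√46)/31202 ≈ 2.7787 + 2.4408*I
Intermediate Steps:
s(U) = 3 + √2*√U (s(U) = 3 + √(U + U) = 3 + √(2*U) = 3 + √2*√U)
√(s(V) - 38575/31202) = √((3 + √2*√(-92)) - 38575/31202) = √((3 + √2*(2*I*√23)) - 38575*1/31202) = √((3 + 2*I*√46) - 38575/31202) = √(55031/31202 + 2*I*√46)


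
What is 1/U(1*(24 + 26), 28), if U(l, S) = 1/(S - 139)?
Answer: -111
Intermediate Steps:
U(l, S) = 1/(-139 + S)
1/U(1*(24 + 26), 28) = 1/(1/(-139 + 28)) = 1/(1/(-111)) = 1/(-1/111) = -111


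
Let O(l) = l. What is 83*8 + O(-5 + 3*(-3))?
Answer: 650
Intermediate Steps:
83*8 + O(-5 + 3*(-3)) = 83*8 + (-5 + 3*(-3)) = 664 + (-5 - 9) = 664 - 14 = 650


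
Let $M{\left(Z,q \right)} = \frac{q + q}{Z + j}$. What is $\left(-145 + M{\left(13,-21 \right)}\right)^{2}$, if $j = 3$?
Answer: $\frac{1394761}{64} \approx 21793.0$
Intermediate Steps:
$M{\left(Z,q \right)} = \frac{2 q}{3 + Z}$ ($M{\left(Z,q \right)} = \frac{q + q}{Z + 3} = \frac{2 q}{3 + Z}$)
$\left(-145 + M{\left(13,-21 \right)}\right)^{2} = \left(-145 + 2 \left(-21\right) \frac{1}{3 + 13}\right)^{2} = \left(-145 + 2 \left(-21\right) \frac{1}{16}\right)^{2} = \left(-145 - \frac{21}{8}\right)^{2} = \left(- \frac{1181}{8}\right)^{2} = \frac{1394761}{64}$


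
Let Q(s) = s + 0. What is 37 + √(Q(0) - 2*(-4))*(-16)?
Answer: 37 - 32*√2 ≈ -8.2548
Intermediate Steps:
Q(s) = s
37 + √(Q(0) - 2*(-4))*(-16) = 37 + √(0 - 2*(-4))*(-16) = 37 + √(0 + 8)*(-16) = 37 + √8*(-16) = 37 + (2*√2)*(-16) = 37 - 32*√2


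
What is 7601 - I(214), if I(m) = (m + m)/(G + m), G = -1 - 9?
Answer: 387544/51 ≈ 7598.9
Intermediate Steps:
G = -10
I(m) = 2*m/(-10 + m) (I(m) = (m + m)/(-10 + m) = (2*m)/(-10 + m) = 2*m/(-10 + m))
7601 - I(214) = 7601 - 2*214/(-10 + 214) = 7601 - 2*214/204 = 7601 - 1*107/51 = 7601 - 107/51 = 387544/51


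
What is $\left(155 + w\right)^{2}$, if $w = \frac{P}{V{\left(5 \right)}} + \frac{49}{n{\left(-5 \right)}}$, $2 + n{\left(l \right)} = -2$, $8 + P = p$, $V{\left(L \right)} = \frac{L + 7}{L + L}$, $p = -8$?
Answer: $\frac{2411809}{144} \approx 16749.0$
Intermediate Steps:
$V{\left(L \right)} = \frac{7 + L}{2 L}$
$P = -16$ ($P = -8 - 8 = -16$)
$n{\left(l \right)} = -4$ ($n{\left(l \right)} = -2 - 2 = -4$)
$w = - \frac{307}{12}$ ($w = - \frac{16}{\frac{1}{2} \cdot \frac{1}{5} \left(7 + 5\right)} + \frac{49}{-4} = - \frac{16}{\frac{1}{2} \cdot \frac{1}{5} \cdot 12} + 49 \left(- \frac{1}{4}\right) = - \frac{16}{\frac{6}{5}} - \frac{49}{4} = \left(-16\right) \frac{5}{6} - \frac{49}{4} = - \frac{40}{3} - \frac{49}{4} = - \frac{307}{12} \approx -25.583$)
$\left(155 + w\right)^{2} = \left(155 - \frac{307}{12}\right)^{2} = \left(\frac{1553}{12}\right)^{2} = \frac{2411809}{144}$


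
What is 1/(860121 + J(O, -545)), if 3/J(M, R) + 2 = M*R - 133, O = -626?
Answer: 341035/293331365238 ≈ 1.1626e-6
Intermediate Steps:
J(M, R) = 3/(-135 + M*R) (J(M, R) = 3/(-2 + (M*R - 133)) = 3/(-2 + (-133 + M*R)) = 3/(-135 + M*R))
1/(860121 + J(O, -545)) = 1/(860121 + 3/(-135 - 626*(-545))) = 1/(860121 + 3/(-135 + 341170)) = 1/(860121 + 3/341035) = 1/(293331365238/341035) = 341035/293331365238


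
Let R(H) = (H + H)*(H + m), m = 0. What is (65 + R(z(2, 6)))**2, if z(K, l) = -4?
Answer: 9409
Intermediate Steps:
R(H) = 2*H**2 (R(H) = (H + H)*(H + 0) = (2*H)*H = 2*H**2)
(65 + R(z(2, 6)))**2 = (65 + 2*(-4)**2)**2 = (65 + 2*16)**2 = (65 + 32)**2 = 97**2 = 9409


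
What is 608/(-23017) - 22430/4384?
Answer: -259468391/50453264 ≈ -5.1427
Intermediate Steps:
608/(-23017) - 22430/4384 = 608*(-1/23017) - 22430*1/4384 = -608/23017 - 11215/2192 = -259468391/50453264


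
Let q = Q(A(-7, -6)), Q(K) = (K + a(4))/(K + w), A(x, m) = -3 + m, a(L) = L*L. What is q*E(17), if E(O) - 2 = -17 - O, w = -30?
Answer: 224/39 ≈ 5.7436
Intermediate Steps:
E(O) = -15 - O (E(O) = 2 + (-17 - O) = -15 - O)
a(L) = L**2
Q(K) = (16 + K)/(-30 + K) (Q(K) = (K + 4**2)/(K - 30) = (K + 16)/(-30 + K) = (16 + K)/(-30 + K))
q = -7/39 (q = (16 + (-3 - 6))/(-30 + (-3 - 6)) = (16 - 9)/(-30 - 9) = 7/(-39) = -1/39*7 = -7/39 ≈ -0.17949)
q*E(17) = -7*(-15 - 1*17)/39 = -7*(-15 - 17)/39 = -7/39*(-32) = 224/39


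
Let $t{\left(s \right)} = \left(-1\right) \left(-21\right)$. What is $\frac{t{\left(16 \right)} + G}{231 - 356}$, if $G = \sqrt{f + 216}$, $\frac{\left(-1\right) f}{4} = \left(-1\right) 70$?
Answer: $- \frac{21}{125} - \frac{4 \sqrt{31}}{125} \approx -0.34617$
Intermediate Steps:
$f = 280$ ($f = - 4 \left(\left(-1\right) 70\right) = \left(-4\right) \left(-70\right) = 280$)
$t{\left(s \right)} = 21$
$G = 4 \sqrt{31}$ ($G = \sqrt{280 + 216} = \sqrt{496} = 4 \sqrt{31} \approx 22.271$)
$\frac{t{\left(16 \right)} + G}{231 - 356} = \frac{21 + 4 \sqrt{31}}{231 - 356} = \frac{21 + 4 \sqrt{31}}{-125} = \left(21 + 4 \sqrt{31}\right) \left(- \frac{1}{125}\right) = - \frac{21}{125} - \frac{4 \sqrt{31}}{125}$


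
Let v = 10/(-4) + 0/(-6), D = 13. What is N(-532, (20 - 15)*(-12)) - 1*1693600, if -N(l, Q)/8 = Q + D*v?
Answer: -1692860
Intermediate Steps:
v = -5/2 (v = 10*(-¼) + 0*(-⅙) = -5/2 + 0 = -5/2 ≈ -2.5000)
N(l, Q) = 260 - 8*Q (N(l, Q) = -8*(Q + 13*(-5/2)) = -8*(Q - 65/2) = -8*(-65/2 + Q) = 260 - 8*Q)
N(-532, (20 - 15)*(-12)) - 1*1693600 = (260 - 8*(20 - 15)*(-12)) - 1*1693600 = (260 - 40*(-12)) - 1693600 = (260 - 8*(-60)) - 1693600 = (260 + 480) - 1693600 = 740 - 1693600 = -1692860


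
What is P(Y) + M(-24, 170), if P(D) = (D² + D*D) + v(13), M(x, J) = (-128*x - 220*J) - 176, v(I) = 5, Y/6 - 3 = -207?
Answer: 2961853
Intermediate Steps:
Y = -1224 (Y = 18 + 6*(-207) = 18 - 1242 = -1224)
M(x, J) = -176 - 220*J - 128*x (M(x, J) = (-220*J - 128*x) - 176 = -176 - 220*J - 128*x)
P(D) = 5 + 2*D² (P(D) = (D² + D*D) + 5 = (D² + D²) + 5 = 2*D² + 5 = 5 + 2*D²)
P(Y) + M(-24, 170) = (5 + 2*(-1224)²) + (-176 - 220*170 - 128*(-24)) = (5 + 2*1498176) + (-176 - 37400 + 3072) = (5 + 2996352) - 34504 = 2996357 - 34504 = 2961853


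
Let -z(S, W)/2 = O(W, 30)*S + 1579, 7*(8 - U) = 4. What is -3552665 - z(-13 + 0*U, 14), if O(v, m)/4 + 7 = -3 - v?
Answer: -3547011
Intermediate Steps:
U = 52/7 (U = 8 - ⅐*4 = 8 - 4/7 = 52/7 ≈ 7.4286)
O(v, m) = -40 - 4*v (O(v, m) = -28 + 4*(-3 - v) = -28 + (-12 - 4*v) = -40 - 4*v)
z(S, W) = -3158 - 2*S*(-40 - 4*W) (z(S, W) = -2*((-40 - 4*W)*S + 1579) = -2*(S*(-40 - 4*W) + 1579) = -2*(1579 + S*(-40 - 4*W)) = -3158 - 2*S*(-40 - 4*W))
-3552665 - z(-13 + 0*U, 14) = -3552665 - (-3158 + 8*(-13 + 0*(52/7))*(10 + 14)) = -3552665 - (-3158 + 8*(-13 + 0)*24) = -3552665 - (-3158 + 8*(-13)*24) = -3552665 - (-3158 - 2496) = -3552665 - 1*(-5654) = -3552665 + 5654 = -3547011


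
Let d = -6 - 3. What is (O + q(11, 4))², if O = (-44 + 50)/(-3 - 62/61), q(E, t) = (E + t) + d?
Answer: 1218816/60025 ≈ 20.305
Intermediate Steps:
d = -9
q(E, t) = -9 + E + t (q(E, t) = (E + t) - 9 = -9 + E + t)
O = -366/245 (O = 6/(-3 - 62*1/61) = 6/(-3 - 62/61) = 6/(-245/61) = 6*(-61/245) = -366/245 ≈ -1.4939)
(O + q(11, 4))² = (-366/245 + (-9 + 11 + 4))² = (-366/245 + 6)² = (1104/245)² = 1218816/60025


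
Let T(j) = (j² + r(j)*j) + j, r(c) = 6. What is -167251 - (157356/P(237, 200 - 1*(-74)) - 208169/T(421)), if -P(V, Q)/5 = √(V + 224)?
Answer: -30136415019/180188 + 157356*√461/2305 ≈ -1.6578e+5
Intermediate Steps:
T(j) = j² + 7*j (T(j) = (j² + 6*j) + j = j² + 7*j)
P(V, Q) = -5*√(224 + V) (P(V, Q) = -5*√(V + 224) = -5*√(224 + V))
-167251 - (157356/P(237, 200 - 1*(-74)) - 208169/T(421)) = -167251 - (157356/((-5*√(224 + 237))) - 208169*1/(421*(7 + 421))) = -167251 - (157356/((-5*√461)) - 208169/(421*428)) = -167251 - (157356*(-√461/2305) - 208169/180188) = -167251 - (-157356*√461/2305 - 208169*1/180188) = -167251 - (-157356*√461/2305 - 208169/180188) = -167251 - (-208169/180188 - 157356*√461/2305) = -167251 + (208169/180188 + 157356*√461/2305) = -30136415019/180188 + 157356*√461/2305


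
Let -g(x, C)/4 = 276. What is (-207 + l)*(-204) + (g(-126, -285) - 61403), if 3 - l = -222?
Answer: -66179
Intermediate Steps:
l = 225 (l = 3 - 1*(-222) = 3 + 222 = 225)
g(x, C) = -1104 (g(x, C) = -4*276 = -1104)
(-207 + l)*(-204) + (g(-126, -285) - 61403) = (-207 + 225)*(-204) + (-1104 - 61403) = 18*(-204) - 62507 = -3672 - 62507 = -66179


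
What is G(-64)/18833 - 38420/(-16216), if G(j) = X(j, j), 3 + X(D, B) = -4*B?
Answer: 181916627/76348982 ≈ 2.3827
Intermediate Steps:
X(D, B) = -3 - 4*B
G(j) = -3 - 4*j
G(-64)/18833 - 38420/(-16216) = (-3 - 4*(-64))/18833 - 38420/(-16216) = (-3 + 256)*(1/18833) - 38420*(-1/16216) = 253*(1/18833) + 9605/4054 = 253/18833 + 9605/4054 = 181916627/76348982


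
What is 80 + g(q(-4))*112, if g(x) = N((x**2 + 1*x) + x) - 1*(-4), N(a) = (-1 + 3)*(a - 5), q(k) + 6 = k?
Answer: 17328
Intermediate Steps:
q(k) = -6 + k
N(a) = -10 + 2*a (N(a) = 2*(-5 + a) = -10 + 2*a)
g(x) = -6 + 2*x**2 + 4*x (g(x) = (-10 + 2*((x**2 + 1*x) + x)) - 1*(-4) = (-10 + 2*((x**2 + x) + x)) + 4 = (-10 + 2*((x + x**2) + x)) + 4 = (-10 + 2*(x**2 + 2*x)) + 4 = (-10 + (2*x**2 + 4*x)) + 4 = (-10 + 2*x**2 + 4*x) + 4 = -6 + 2*x**2 + 4*x)
80 + g(q(-4))*112 = 80 + (-6 + 2*(-6 - 4)*(2 + (-6 - 4)))*112 = 80 + (-6 + 2*(-10)*(2 - 10))*112 = 80 + (-6 + 2*(-10)*(-8))*112 = 80 + (-6 + 160)*112 = 80 + 154*112 = 80 + 17248 = 17328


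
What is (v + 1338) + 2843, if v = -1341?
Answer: 2840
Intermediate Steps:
(v + 1338) + 2843 = (-1341 + 1338) + 2843 = -3 + 2843 = 2840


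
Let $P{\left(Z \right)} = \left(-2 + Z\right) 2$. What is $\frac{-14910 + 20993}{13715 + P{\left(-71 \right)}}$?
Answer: $\frac{6083}{13569} \approx 0.4483$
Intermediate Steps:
$P{\left(Z \right)} = -4 + 2 Z$
$\frac{-14910 + 20993}{13715 + P{\left(-71 \right)}} = \frac{-14910 + 20993}{13715 + \left(-4 + 2 \left(-71\right)\right)} = \frac{6083}{13715 - 146} = \frac{6083}{13569}$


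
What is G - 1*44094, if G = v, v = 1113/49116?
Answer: -721906597/16372 ≈ -44094.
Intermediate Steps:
v = 371/16372 (v = 1113*(1/49116) = 371/16372 ≈ 0.022661)
G = 371/16372 ≈ 0.022661
G - 1*44094 = 371/16372 - 1*44094 = 371/16372 - 44094 = -721906597/16372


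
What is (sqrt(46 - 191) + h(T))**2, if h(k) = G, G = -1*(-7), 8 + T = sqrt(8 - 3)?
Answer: (7 + I*sqrt(145))**2 ≈ -96.0 + 168.58*I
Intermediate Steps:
T = -8 + sqrt(5) (T = -8 + sqrt(8 - 3) = -8 + sqrt(5) ≈ -5.7639)
G = 7
h(k) = 7
(sqrt(46 - 191) + h(T))**2 = (sqrt(46 - 191) + 7)**2 = (sqrt(-145) + 7)**2 = (I*sqrt(145) + 7)**2 = (7 + I*sqrt(145))**2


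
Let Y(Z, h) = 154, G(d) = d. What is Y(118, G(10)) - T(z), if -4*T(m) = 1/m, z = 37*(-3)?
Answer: 68375/444 ≈ 154.00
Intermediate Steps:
z = -111
T(m) = -1/(4*m)
Y(118, G(10)) - T(z) = 154 - (-1)/(4*(-111)) = 154 - (-1)*(-1)/(4*111) = 154 - 1*1/444 = 154 - 1/444 = 68375/444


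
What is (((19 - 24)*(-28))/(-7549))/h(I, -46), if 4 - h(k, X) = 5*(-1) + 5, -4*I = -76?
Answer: -35/7549 ≈ -0.0046364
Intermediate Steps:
I = 19 (I = -¼*(-76) = 19)
h(k, X) = 4 (h(k, X) = 4 - (5*(-1) + 5) = 4 - (-5 + 5) = 4 - 1*0 = 4 + 0 = 4)
(((19 - 24)*(-28))/(-7549))/h(I, -46) = (((19 - 24)*(-28))/(-7549))/4 = (-5*(-28)*(-1/7549))*(¼) = (140*(-1/7549))*(¼) = -140/7549*¼ = -35/7549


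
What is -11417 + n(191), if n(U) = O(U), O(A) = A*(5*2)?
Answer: -9507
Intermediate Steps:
O(A) = 10*A (O(A) = A*10 = 10*A)
n(U) = 10*U
-11417 + n(191) = -11417 + 10*191 = -11417 + 1910 = -9507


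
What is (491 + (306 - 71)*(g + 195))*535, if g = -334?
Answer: -17213090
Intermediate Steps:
(491 + (306 - 71)*(g + 195))*535 = (491 + (306 - 71)*(-334 + 195))*535 = (491 + 235*(-139))*535 = (491 - 32665)*535 = -32174*535 = -17213090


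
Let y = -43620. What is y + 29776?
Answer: -13844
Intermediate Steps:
y + 29776 = -43620 + 29776 = -13844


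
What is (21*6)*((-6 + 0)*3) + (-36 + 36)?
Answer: -2268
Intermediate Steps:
(21*6)*((-6 + 0)*3) + (-36 + 36) = 126*(-6*3) + 0 = 126*(-18) + 0 = -2268 + 0 = -2268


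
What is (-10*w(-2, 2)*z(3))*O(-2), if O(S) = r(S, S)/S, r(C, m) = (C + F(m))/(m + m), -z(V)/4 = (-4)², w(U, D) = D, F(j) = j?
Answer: -640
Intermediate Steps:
z(V) = -64 (z(V) = -4*(-4)² = -4*16 = -64)
r(C, m) = (C + m)/(2*m) (r(C, m) = (C + m)/(m + m) = (C + m)/((2*m)) = (C + m)*(1/(2*m)) = (C + m)/(2*m))
O(S) = 1/S (O(S) = ((S + S)/(2*S))/S = ((2*S)/(2*S))/S = 1/S)
(-10*w(-2, 2)*z(3))*O(-2) = -20*(-64)/(-2) = -10*(-128)*(-½) = 1280*(-½) = -640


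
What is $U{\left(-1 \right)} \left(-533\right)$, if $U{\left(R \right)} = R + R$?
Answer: $1066$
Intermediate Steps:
$U{\left(R \right)} = 2 R$
$U{\left(-1 \right)} \left(-533\right) = 2 \left(-1\right) \left(-533\right) = \left(-2\right) \left(-533\right) = 1066$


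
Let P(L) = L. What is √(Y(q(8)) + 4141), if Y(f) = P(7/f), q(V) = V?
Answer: 47*√30/4 ≈ 64.357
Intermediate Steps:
Y(f) = 7/f
√(Y(q(8)) + 4141) = √(7/8 + 4141) = √(33135/8) = 47*√30/4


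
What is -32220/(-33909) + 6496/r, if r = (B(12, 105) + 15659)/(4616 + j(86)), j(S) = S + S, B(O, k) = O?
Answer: 351723797484/177129313 ≈ 1985.7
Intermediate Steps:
j(S) = 2*S
r = 15671/4788 (r = (12 + 15659)/(4616 + 2*86) = 15671/(4616 + 172) = 15671/4788 ≈ 3.2730)
-32220/(-33909) + 6496/r = -32220/(-33909) + 6496/(15671/4788) = -32220*(-1/33909) + 6496*(4788/15671) = 10740/11303 + 31102848/15671 = 351723797484/177129313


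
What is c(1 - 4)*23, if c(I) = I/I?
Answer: 23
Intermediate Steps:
c(I) = 1
c(1 - 4)*23 = 1*23 = 23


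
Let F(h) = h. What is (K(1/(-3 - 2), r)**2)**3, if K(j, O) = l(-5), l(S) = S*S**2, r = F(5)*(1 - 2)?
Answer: 3814697265625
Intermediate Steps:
r = -5 (r = 5*(1 - 2) = 5*(-1) = -5)
l(S) = S**3
K(j, O) = -125 (K(j, O) = (-5)**3 = -125)
(K(1/(-3 - 2), r)**2)**3 = ((-125)**2)**3 = 15625**3 = 3814697265625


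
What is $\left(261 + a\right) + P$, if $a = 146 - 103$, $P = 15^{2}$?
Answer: $529$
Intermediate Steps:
$P = 225$
$a = 43$ ($a = 146 - 103 = 43$)
$\left(261 + a\right) + P = \left(261 + 43\right) + 225 = 304 + 225 = 529$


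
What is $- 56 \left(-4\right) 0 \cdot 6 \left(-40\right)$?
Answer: $0$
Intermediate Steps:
$- 56 \left(-4\right) 0 \cdot 6 \left(-40\right) = - 56 \cdot 0 \cdot 6 \left(-40\right) = \left(-56\right) 0 \left(-40\right) = 0 \left(-40\right) = 0$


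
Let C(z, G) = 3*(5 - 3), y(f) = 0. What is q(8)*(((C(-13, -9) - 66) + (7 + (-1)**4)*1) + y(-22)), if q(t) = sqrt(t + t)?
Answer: -208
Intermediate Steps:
C(z, G) = 6 (C(z, G) = 3*2 = 6)
q(t) = sqrt(2)*sqrt(t) (q(t) = sqrt(2*t) = sqrt(2)*sqrt(t))
q(8)*(((C(-13, -9) - 66) + (7 + (-1)**4)*1) + y(-22)) = (sqrt(2)*sqrt(8))*(((6 - 66) + (7 + (-1)**4)*1) + 0) = (sqrt(2)*(2*sqrt(2)))*((-60 + (7 + 1)*1) + 0) = 4*((-60 + 8*1) + 0) = 4*((-60 + 8) + 0) = 4*(-52 + 0) = 4*(-52) = -208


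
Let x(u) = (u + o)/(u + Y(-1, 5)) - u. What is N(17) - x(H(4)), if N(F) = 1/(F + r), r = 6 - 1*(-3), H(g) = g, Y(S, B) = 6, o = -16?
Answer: 681/130 ≈ 5.2385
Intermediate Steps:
r = 9 (r = 6 + 3 = 9)
x(u) = -u + (-16 + u)/(6 + u) (x(u) = (u - 16)/(u + 6) - u = (-16 + u)/(6 + u) - u = -u + (-16 + u)/(6 + u))
N(F) = 1/(9 + F) (N(F) = 1/(F + 9) = 1/(9 + F))
N(17) - x(H(4)) = 1/(9 + 17) - (-16 - 1*4**2 - 5*4)/(6 + 4) = 1/26 - (-16 - 1*16 - 20)/10 = 1/26 - (-16 - 16 - 20)/10 = 1/26 - (-52)/10 = 1/26 - 1*(-26/5) = 1/26 + 26/5 = 681/130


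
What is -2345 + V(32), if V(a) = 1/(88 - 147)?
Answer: -138356/59 ≈ -2345.0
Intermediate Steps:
V(a) = -1/59 (V(a) = 1/(-59) = -1/59)
-2345 + V(32) = -2345 - 1/59 = -138356/59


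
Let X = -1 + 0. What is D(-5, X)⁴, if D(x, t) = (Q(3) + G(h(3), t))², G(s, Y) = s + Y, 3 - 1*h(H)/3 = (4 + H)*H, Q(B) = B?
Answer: 53459728531456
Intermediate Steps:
h(H) = 9 - 3*H*(4 + H) (h(H) = 9 - 3*(4 + H)*H = 9 - 3*H*(4 + H))
G(s, Y) = Y + s
X = -1
D(x, t) = (-51 + t)² (D(x, t) = (3 + (t + (9 - 12*3 - 3*3²)))² = (3 + (t + (9 - 36 - 3*9)))² = (3 + (t + (9 - 36 - 27)))² = (3 + (t - 54))² = (3 + (-54 + t))² = (-51 + t)²)
D(-5, X)⁴ = ((-51 - 1)²)⁴ = ((-52)²)⁴ = 2704⁴ = 53459728531456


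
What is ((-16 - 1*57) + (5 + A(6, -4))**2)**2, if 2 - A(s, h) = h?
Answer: 2304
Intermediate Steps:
A(s, h) = 2 - h
((-16 - 1*57) + (5 + A(6, -4))**2)**2 = ((-16 - 1*57) + (5 + (2 - 1*(-4)))**2)**2 = ((-16 - 57) + (5 + (2 + 4))**2)**2 = (-73 + (5 + 6)**2)**2 = (-73 + 11**2)**2 = (-73 + 121)**2 = 48**2 = 2304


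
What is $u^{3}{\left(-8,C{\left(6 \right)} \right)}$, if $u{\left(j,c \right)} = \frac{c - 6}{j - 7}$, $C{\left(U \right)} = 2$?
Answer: $\frac{64}{3375} \approx 0.018963$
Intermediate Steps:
$u{\left(j,c \right)} = \frac{-6 + c}{-7 + j}$
$u^{3}{\left(-8,C{\left(6 \right)} \right)} = \left(\frac{-6 + 2}{-7 - 8}\right)^{3} = \left(\frac{1}{-15} \left(-4\right)\right)^{3} = \left(\left(- \frac{1}{15}\right) \left(-4\right)\right)^{3} = \left(\frac{4}{15}\right)^{3} = \frac{64}{3375}$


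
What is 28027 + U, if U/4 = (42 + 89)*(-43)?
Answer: 5495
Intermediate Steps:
U = -22532 (U = 4*((42 + 89)*(-43)) = 4*(131*(-43)) = 4*(-5633) = -22532)
28027 + U = 28027 - 22532 = 5495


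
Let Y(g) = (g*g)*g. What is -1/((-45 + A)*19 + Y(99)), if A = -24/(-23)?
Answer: -23/22297668 ≈ -1.0315e-6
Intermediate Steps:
A = 24/23 (A = -24*(-1/23) = 24/23 ≈ 1.0435)
Y(g) = g³ (Y(g) = g²*g = g³)
-1/((-45 + A)*19 + Y(99)) = -1/((-45 + 24/23)*19 + 99³) = -1/(-1011/23*19 + 970299) = -1/(-19209/23 + 970299) = -1/22297668/23 = -1*23/22297668 = -23/22297668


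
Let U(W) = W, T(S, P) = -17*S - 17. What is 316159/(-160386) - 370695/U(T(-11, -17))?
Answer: -2975401765/1363281 ≈ -2182.5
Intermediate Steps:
T(S, P) = -17 - 17*S
316159/(-160386) - 370695/U(T(-11, -17)) = 316159/(-160386) - 370695/(-17 - 17*(-11)) = 316159*(-1/160386) - 370695/(-17 + 187) = -316159/160386 - 370695/170 = -316159/160386 - 370695*1/170 = -316159/160386 - 74139/34 = -2975401765/1363281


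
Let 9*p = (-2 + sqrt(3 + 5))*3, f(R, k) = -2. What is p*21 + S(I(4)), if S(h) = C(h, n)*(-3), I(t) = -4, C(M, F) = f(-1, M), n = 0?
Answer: -8 + 14*sqrt(2) ≈ 11.799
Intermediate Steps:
C(M, F) = -2
p = -2/3 + 2*sqrt(2)/3 (p = ((-2 + sqrt(3 + 5))*3)/9 = ((-2 + sqrt(8))*3)/9 = ((-2 + 2*sqrt(2))*3)/9 = (-6 + 6*sqrt(2))/9 = -2/3 + 2*sqrt(2)/3 ≈ 0.27614)
S(h) = 6 (S(h) = -2*(-3) = 6)
p*21 + S(I(4)) = (-2/3 + 2*sqrt(2)/3)*21 + 6 = (-14 + 14*sqrt(2)) + 6 = -8 + 14*sqrt(2)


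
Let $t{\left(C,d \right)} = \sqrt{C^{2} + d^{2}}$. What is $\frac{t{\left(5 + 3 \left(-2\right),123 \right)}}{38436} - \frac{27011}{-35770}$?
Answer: $\frac{27011}{35770} + \frac{\sqrt{15130}}{38436} \approx 0.75833$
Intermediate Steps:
$\frac{t{\left(5 + 3 \left(-2\right),123 \right)}}{38436} - \frac{27011}{-35770} = \frac{\sqrt{\left(5 + 3 \left(-2\right)\right)^{2} + 123^{2}}}{38436} - \frac{27011}{-35770} = \sqrt{\left(5 - 6\right)^{2} + 15129} \cdot \frac{1}{38436} - - \frac{27011}{35770} = \sqrt{\left(-1\right)^{2} + 15129} \cdot \frac{1}{38436} + \frac{27011}{35770} = \sqrt{1 + 15129} \cdot \frac{1}{38436} + \frac{27011}{35770} = \sqrt{15130} \cdot \frac{1}{38436} + \frac{27011}{35770} = \frac{\sqrt{15130}}{38436} + \frac{27011}{35770} = \frac{27011}{35770} + \frac{\sqrt{15130}}{38436}$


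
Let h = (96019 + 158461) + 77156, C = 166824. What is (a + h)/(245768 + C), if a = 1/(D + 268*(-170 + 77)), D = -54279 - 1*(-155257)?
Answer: 25222244345/31379271968 ≈ 0.80379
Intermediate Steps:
h = 331636 (h = 254480 + 77156 = 331636)
D = 100978 (D = -54279 + 155257 = 100978)
a = 1/76054 (a = 1/(100978 + 268*(-170 + 77)) = 1/(100978 + 268*(-93)) = 1/(100978 - 24924) = 1/76054 ≈ 1.3149e-5)
(a + h)/(245768 + C) = (1/76054 + 331636)/(245768 + 166824) = (25222244345/76054)/412592 = (25222244345/76054)*(1/412592) = 25222244345/31379271968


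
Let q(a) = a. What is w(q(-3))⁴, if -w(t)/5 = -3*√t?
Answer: 455625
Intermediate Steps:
w(t) = 15*√t (w(t) = -(-15)*√t = 15*√t)
w(q(-3))⁴ = (15*√(-3))⁴ = (15*(I*√3))⁴ = (15*I*√3)⁴ = 455625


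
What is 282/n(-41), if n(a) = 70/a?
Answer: -5781/35 ≈ -165.17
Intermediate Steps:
282/n(-41) = 282/((70/(-41))) = 282/((70*(-1/41))) = 282/(-70/41) = 282*(-41/70) = -5781/35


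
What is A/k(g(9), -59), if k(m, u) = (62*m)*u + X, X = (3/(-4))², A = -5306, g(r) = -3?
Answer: -84896/175593 ≈ -0.48348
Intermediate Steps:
X = 9/16 (X = (3*(-¼))² = (-¾)² = 9/16 ≈ 0.56250)
k(m, u) = 9/16 + 62*m*u (k(m, u) = (62*m)*u + 9/16 = 62*m*u + 9/16 = 9/16 + 62*m*u)
A/k(g(9), -59) = -5306/(9/16 + 62*(-3)*(-59)) = -5306/(9/16 + 10974) = -5306/175593/16 = -5306*16/175593 = -84896/175593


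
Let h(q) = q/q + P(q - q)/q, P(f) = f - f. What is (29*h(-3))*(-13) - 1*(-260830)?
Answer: 260453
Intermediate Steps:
P(f) = 0
h(q) = 1 (h(q) = q/q + 0/q = 1 + 0 = 1)
(29*h(-3))*(-13) - 1*(-260830) = (29*1)*(-13) - 1*(-260830) = 29*(-13) + 260830 = -377 + 260830 = 260453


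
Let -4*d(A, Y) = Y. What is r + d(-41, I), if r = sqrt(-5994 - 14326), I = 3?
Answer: -3/4 + 4*I*sqrt(1270) ≈ -0.75 + 142.55*I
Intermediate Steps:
r = 4*I*sqrt(1270) (r = sqrt(-20320) = 4*I*sqrt(1270) ≈ 142.55*I)
d(A, Y) = -Y/4
r + d(-41, I) = 4*I*sqrt(1270) - 1/4*3 = 4*I*sqrt(1270) - 3/4 = -3/4 + 4*I*sqrt(1270)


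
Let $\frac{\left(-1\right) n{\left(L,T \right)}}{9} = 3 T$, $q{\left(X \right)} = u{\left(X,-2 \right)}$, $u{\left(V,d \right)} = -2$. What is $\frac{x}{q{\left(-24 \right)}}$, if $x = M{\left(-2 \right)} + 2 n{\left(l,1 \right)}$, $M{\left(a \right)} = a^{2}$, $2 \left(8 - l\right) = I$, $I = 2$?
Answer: $25$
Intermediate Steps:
$l = 7$ ($l = 8 - 1 = 7$)
$q{\left(X \right)} = -2$
$n{\left(L,T \right)} = - 27 T$ ($n{\left(L,T \right)} = - 9 \cdot 3 T = - 27 T$)
$x = -50$ ($x = \left(-2\right)^{2} + 2 \left(\left(-27\right) 1\right) = 4 + 2 \left(-27\right) = 4 - 54 = -50$)
$\frac{x}{q{\left(-24 \right)}} = - \frac{50}{-2} = \left(-50\right) \left(- \frac{1}{2}\right) = 25$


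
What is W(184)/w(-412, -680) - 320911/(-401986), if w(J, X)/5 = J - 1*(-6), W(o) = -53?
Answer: 168188647/204007895 ≈ 0.82442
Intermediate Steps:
w(J, X) = 30 + 5*J (w(J, X) = 5*(J - 1*(-6)) = 5*(J + 6) = 5*(6 + J) = 30 + 5*J)
W(184)/w(-412, -680) - 320911/(-401986) = -53/(30 + 5*(-412)) - 320911/(-401986) = -53/(30 - 2060) - 320911*(-1/401986) = -53/(-2030) + 320911/401986 = -53*(-1/2030) + 320911/401986 = 53/2030 + 320911/401986 = 168188647/204007895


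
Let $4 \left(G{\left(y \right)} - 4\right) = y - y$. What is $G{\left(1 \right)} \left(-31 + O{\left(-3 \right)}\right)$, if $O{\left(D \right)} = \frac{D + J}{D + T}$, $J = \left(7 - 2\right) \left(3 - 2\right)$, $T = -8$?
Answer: $- \frac{1372}{11} \approx -124.73$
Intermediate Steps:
$J = 5$ ($J = 5 \cdot 1 = 5$)
$O{\left(D \right)} = \frac{5 + D}{-8 + D}$ ($O{\left(D \right)} = \frac{D + 5}{D - 8} = \frac{5 + D}{-8 + D}$)
$G{\left(y \right)} = 4$ ($G{\left(y \right)} = 4 + \frac{y - y}{4} = 4 + \frac{1}{4} \cdot 0 = 4 + 0 = 4$)
$G{\left(1 \right)} \left(-31 + O{\left(-3 \right)}\right) = 4 \left(-31 + \frac{5 - 3}{-8 - 3}\right) = 4 \left(-31 + \frac{1}{-11} \cdot 2\right) = 4 \left(-31 - \frac{2}{11}\right) = 4 \left(- \frac{343}{11}\right) = - \frac{1372}{11}$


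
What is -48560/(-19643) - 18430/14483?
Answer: 341273990/284489569 ≈ 1.1996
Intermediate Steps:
-48560/(-19643) - 18430/14483 = -48560*(-1/19643) - 18430*1/14483 = 48560/19643 - 18430/14483 = 341273990/284489569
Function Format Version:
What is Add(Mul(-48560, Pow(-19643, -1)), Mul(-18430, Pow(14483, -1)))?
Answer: Rational(341273990, 284489569) ≈ 1.1996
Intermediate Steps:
Add(Mul(-48560, Pow(-19643, -1)), Mul(-18430, Pow(14483, -1))) = Add(Mul(-48560, Rational(-1, 19643)), Mul(-18430, Rational(1, 14483))) = Add(Rational(48560, 19643), Rational(-18430, 14483)) = Rational(341273990, 284489569)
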